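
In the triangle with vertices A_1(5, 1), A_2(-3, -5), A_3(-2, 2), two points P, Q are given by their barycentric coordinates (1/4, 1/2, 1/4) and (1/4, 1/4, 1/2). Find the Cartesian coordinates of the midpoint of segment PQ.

Barycentric coordinates of the midpoint are the average: (1/4, 3/8, 3/8).
Converting: (1/4)·A_1 + (3/8)·A_2 + (3/8)·A_3 = (-5/8, -7/8).

(-5/8, -7/8)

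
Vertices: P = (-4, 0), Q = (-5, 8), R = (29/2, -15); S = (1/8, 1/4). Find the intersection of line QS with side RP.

(21/4, -15/2)

Barycentric coordinates of S with respect to PQR: (1/4, 1/2, 1/4).
On side RP the Q-coordinate is zero; dropping S's Q-weight 1/2 and renormalizing the remaining 1/4 : 1/4 gives weights 1/2, 1/2 on R, P.
T = (1/2)·(29/2, -15) + (1/2)·(-4, 0) = (21/4, -15/2).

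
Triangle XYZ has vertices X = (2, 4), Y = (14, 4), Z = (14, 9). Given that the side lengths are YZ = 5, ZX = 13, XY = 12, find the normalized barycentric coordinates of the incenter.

(1/6, 13/30, 2/5)

The incenter has barycentric coordinates proportional to the opposite side lengths: (5 : 13 : 12).
Normalizing by 5+13+12 = 30 gives (1/6, 13/30, 2/5).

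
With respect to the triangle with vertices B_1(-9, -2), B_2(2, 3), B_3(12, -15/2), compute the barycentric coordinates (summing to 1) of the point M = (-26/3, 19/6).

Signed area of the reference triangle: [B_1B_2B_3] = ½·((-9)·(3−(-15/2)) + 2·(-15/2−(-2)) + 12·(-2−3)) = ½·(-189/2 − 11 − 60) = -331/4.
[MB_2B_3] = ½·((-26/3)·(3−(-15/2)) + 2·(-15/2−(19/6)) + 12·(19/6−3)) = ½·(-91 − 64/3 + 2) = -331/6, so the B_1-coordinate is (-331/6)/(-331/4) = 2/3.
[B_1MB_3] = ½·((-9)·(19/6−(-15/2)) + (-26/3)·(-15/2−(-2)) + 12·(-2−(19/6))) = ½·(-96 + 143/3 − 62) = -331/6, so the B_2-coordinate is 2/3.
[B_1B_2M] = ½·((-9)·(3−(19/6)) + 2·(19/6−(-2)) + (-26/3)·(-2−3)) = ½·(3/2 + 31/3 + 130/3) = 331/12, so the B_3-coordinate is -1/3.

(2/3, 2/3, -1/3)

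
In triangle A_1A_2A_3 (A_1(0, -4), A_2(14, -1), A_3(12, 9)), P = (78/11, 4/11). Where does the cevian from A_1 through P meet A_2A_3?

Barycentric coordinates of P with respect to A_1A_2A_3: (5/11, 3/11, 3/11).
On side A_2A_3 the A_1-coordinate is zero; dropping P's A_1-weight 5/11 and renormalizing the remaining 3/11 : 3/11 gives weights 1/2, 1/2 on A_2, A_3.
Q = (1/2)·(14, -1) + (1/2)·(12, 9) = (13, 4).

(13, 4)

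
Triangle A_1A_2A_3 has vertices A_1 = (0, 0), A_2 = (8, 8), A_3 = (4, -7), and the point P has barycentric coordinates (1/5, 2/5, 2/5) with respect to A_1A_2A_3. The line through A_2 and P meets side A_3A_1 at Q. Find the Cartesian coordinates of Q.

Line A_2P meets A_3A_1 where the A_2-coordinate vanishes; zeroing P's A_2-weight and renormalizing leaves A_3, A_1-weights 2/5 : 1/5 → (2/3, 1/3).
So Q = (2/3)·A_3 + (1/3)·A_1 = (8/3, -14/3).

(8/3, -14/3)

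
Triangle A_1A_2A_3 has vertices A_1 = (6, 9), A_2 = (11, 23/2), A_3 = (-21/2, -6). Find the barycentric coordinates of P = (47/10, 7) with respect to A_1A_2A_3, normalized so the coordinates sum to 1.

(2/5, 2/5, 1/5)

Signed area of the reference triangle: [A_1A_2A_3] = ½·(6·(23/2−(-6)) + 11·(-6−9) + (-21/2)·(9−(23/2))) = ½·(105 − 165 + 105/4) = -135/8.
[PA_2A_3] = ½·((47/10)·(23/2−(-6)) + 11·(-6−7) + (-21/2)·(7−(23/2))) = ½·(329/4 − 143 + 189/4) = -27/4, so the A_1-coordinate is (-27/4)/(-135/8) = 2/5.
[A_1PA_3] = ½·(6·(7−(-6)) + (47/10)·(-6−9) + (-21/2)·(9−7)) = ½·(78 − 141/2 − 21) = -27/4, so the A_2-coordinate is 2/5.
[A_1A_2P] = ½·(6·(23/2−7) + 11·(7−9) + (47/10)·(9−(23/2))) = ½·(27 − 22 − 47/4) = -27/8, so the A_3-coordinate is 1/5.
Check: 2/5 + 2/5 + 1/5 = 1.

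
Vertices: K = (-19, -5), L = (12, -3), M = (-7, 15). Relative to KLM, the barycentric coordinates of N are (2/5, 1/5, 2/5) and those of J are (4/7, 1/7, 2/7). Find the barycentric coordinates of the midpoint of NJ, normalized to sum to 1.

Since both coordinate triples sum to 1, the midpoint's barycentrics are the componentwise average.
(2/5+4/7)/2 = 17/35; similarly 6/35 and 12/35.

(17/35, 6/35, 12/35)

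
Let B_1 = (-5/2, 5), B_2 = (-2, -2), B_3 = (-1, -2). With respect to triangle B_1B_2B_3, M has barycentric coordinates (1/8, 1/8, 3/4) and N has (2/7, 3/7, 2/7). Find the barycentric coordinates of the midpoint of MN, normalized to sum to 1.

Since both coordinate triples sum to 1, the midpoint's barycentrics are the componentwise average.
(1/8+2/7)/2 = 23/112; similarly 31/112 and 29/56.

(23/112, 31/112, 29/56)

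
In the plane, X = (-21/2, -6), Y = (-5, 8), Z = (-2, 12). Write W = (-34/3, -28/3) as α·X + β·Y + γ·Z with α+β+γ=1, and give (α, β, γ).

Signed area of the reference triangle: [XYZ] = ½·((-21/2)·(8−12) + (-5)·(12−(-6)) + (-2)·(-6−8)) = ½·(42 − 90 + 28) = -10.
[WYZ] = ½·((-34/3)·(8−12) + (-5)·(12−(-28/3)) + (-2)·(-28/3−8)) = ½·(136/3 − 320/3 + 104/3) = -40/3, so the X-coordinate is (-40/3)/(-10) = 4/3.
[XWZ] = ½·((-21/2)·(-28/3−12) + (-34/3)·(12−(-6)) + (-2)·(-6−(-28/3))) = ½·(224 − 204 − 20/3) = 20/3, so the Y-coordinate is -2/3.
[XYW] = ½·((-21/2)·(8−(-28/3)) + (-5)·(-28/3−(-6)) + (-34/3)·(-6−8)) = ½·(-182 + 50/3 + 476/3) = -10/3, so the Z-coordinate is 1/3.

(4/3, -2/3, 1/3)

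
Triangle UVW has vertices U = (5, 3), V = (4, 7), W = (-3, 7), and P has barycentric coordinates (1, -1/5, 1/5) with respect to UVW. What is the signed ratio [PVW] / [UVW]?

The signed ratio [PVW]/[UVW] equals the barycentric coordinate of P at vertex U, which is 1.

1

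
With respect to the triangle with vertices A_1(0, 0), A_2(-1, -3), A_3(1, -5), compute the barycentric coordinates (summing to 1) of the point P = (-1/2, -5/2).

(1/4, 5/8, 1/8)

Signed area of the reference triangle: [A_1A_2A_3] = ½·(0·(-3−(-5)) + (-1)·(-5−0) + 1·(0−(-3))) = ½·(0 + 5 + 3) = 4.
[PA_2A_3] = ½·((-1/2)·(-3−(-5)) + (-1)·(-5−(-5/2)) + 1·(-5/2−(-3))) = ½·(-1 + 5/2 + 1/2) = 1, so the A_1-coordinate is 1/4 = 1/4.
[A_1PA_3] = ½·(0·(-5/2−(-5)) + (-1/2)·(-5−0) + 1·(0−(-5/2))) = ½·(0 + 5/2 + 5/2) = 5/2, so the A_2-coordinate is 5/8.
[A_1A_2P] = ½·(0·(-3−(-5/2)) + (-1)·(-5/2−0) + (-1/2)·(0−(-3))) = ½·(0 + 5/2 − 3/2) = 1/2, so the A_3-coordinate is 1/8.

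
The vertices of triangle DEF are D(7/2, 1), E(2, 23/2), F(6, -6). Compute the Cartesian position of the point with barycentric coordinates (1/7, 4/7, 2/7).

G = (1/7)·D + (4/7)·E + (2/7)·F.
x-coordinate: (1/7)·(7/2) + (4/7)·2 + (2/7)·6 = 47/14.
y-coordinate: (1/7)·1 + (4/7)·(23/2) + (2/7)·(-6) = 5.

(47/14, 5)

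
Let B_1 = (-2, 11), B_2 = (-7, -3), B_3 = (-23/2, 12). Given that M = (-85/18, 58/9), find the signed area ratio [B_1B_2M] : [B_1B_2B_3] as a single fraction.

1/9

[B_1B_2B_3] = ½·((-2)·(-3−12) + (-7)·(12−11) + (-23/2)·(11−(-3))) = ½·(30 − 7 − 161) = -69.
[B_1B_2M] = ½·((-2)·(-3−(58/9)) + (-7)·(58/9−11) + (-85/18)·(11−(-3))) = ½·(170/9 + 287/9 − 595/9) = -23/3, so the ratio is (-23/3)/(-69) = 1/9.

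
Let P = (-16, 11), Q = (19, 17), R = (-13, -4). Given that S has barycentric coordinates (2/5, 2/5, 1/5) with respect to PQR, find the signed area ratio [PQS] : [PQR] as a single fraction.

The signed ratio [PQS]/[PQR] equals the barycentric coordinate of S at vertex R, which is 1/5.

1/5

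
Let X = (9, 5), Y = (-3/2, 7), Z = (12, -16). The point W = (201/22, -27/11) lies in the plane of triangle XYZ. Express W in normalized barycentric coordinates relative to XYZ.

Signed area of the reference triangle: [XYZ] = ½·(9·(7−(-16)) + (-3/2)·(-16−5) + 12·(5−7)) = ½·(207 + 63/2 − 24) = 429/4.
[WYZ] = ½·((201/22)·(7−(-16)) + (-3/2)·(-16−(-27/11)) + 12·(-27/11−7)) = ½·(4623/22 + 447/22 − 1248/11) = 117/2, so the X-coordinate is (117/2)/(429/4) = 6/11.
[XWZ] = ½·(9·(-27/11−(-16)) + (201/22)·(-16−5) + 12·(5−(-27/11))) = ½·(1341/11 − 4221/22 + 984/11) = 39/4, so the Y-coordinate is 1/11.
[XYW] = ½·(9·(7−(-27/11)) + (-3/2)·(-27/11−5) + (201/22)·(5−7)) = ½·(936/11 + 123/11 − 201/11) = 39, so the Z-coordinate is 4/11.
Check: 6/11 + 1/11 + 4/11 = 1.

(6/11, 1/11, 4/11)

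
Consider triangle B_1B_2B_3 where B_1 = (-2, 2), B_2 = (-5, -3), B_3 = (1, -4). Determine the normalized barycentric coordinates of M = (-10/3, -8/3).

(1/9, 2/3, 2/9)

Signed area of the reference triangle: [B_1B_2B_3] = ½·((-2)·(-3−(-4)) + (-5)·(-4−2) + 1·(2−(-3))) = ½·(-2 + 30 + 5) = 33/2.
[MB_2B_3] = ½·((-10/3)·(-3−(-4)) + (-5)·(-4−(-8/3)) + 1·(-8/3−(-3))) = ½·(-10/3 + 20/3 + 1/3) = 11/6, so the B_1-coordinate is (11/6)/(33/2) = 1/9.
[B_1MB_3] = ½·((-2)·(-8/3−(-4)) + (-10/3)·(-4−2) + 1·(2−(-8/3))) = ½·(-8/3 + 20 + 14/3) = 11, so the B_2-coordinate is 2/3.
[B_1B_2M] = ½·((-2)·(-3−(-8/3)) + (-5)·(-8/3−2) + (-10/3)·(2−(-3))) = ½·(2/3 + 70/3 − 50/3) = 11/3, so the B_3-coordinate is 2/9.
Check: 1/9 + 2/3 + 2/9 = 1.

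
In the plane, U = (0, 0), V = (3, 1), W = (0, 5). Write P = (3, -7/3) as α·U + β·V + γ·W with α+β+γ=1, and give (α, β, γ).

Signed area of the reference triangle: [UVW] = ½·(0·(1−5) + 3·(5−0) + 0·(0−1)) = ½·(0 + 15 + 0) = 15/2.
[PVW] = ½·(3·(1−5) + 3·(5−(-7/3)) + 0·(-7/3−1)) = ½·(-12 + 22 + 0) = 5, so the U-coordinate is 5/(15/2) = 2/3.
[UPW] = ½·(0·(-7/3−5) + 3·(5−0) + 0·(0−(-7/3))) = ½·(0 + 15 + 0) = 15/2, so the V-coordinate is 1.
[UVP] = ½·(0·(1−(-7/3)) + 3·(-7/3−0) + 3·(0−1)) = ½·(0 − 7 − 3) = -5, so the W-coordinate is -2/3.
Check: 2/3 + 1 − 2/3 = 1.

(2/3, 1, -2/3)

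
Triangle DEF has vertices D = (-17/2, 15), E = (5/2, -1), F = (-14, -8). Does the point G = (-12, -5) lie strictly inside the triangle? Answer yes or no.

Barycentric coordinates of G: (71/682, 59/682, 276/341).
The three coordinates are positive, positive, positive; a point is interior exactly when all three are positive.

yes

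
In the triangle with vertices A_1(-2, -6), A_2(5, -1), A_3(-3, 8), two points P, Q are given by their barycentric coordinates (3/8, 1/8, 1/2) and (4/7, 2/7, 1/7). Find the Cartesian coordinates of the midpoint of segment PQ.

Barycentric coordinates of the midpoint are the average: (53/112, 23/112, 9/28).
Converting: (53/112)·A_1 + (23/112)·A_2 + (9/28)·A_3 = (-99/112, -53/112).

(-99/112, -53/112)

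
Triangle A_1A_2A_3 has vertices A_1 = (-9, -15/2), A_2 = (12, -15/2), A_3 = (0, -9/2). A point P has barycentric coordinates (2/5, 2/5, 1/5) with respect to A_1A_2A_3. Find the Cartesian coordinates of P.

P = (2/5)·A_1 + (2/5)·A_2 + (1/5)·A_3.
x-coordinate: (2/5)·(-9) + (2/5)·12 + (1/5)·0 = 6/5.
y-coordinate: (2/5)·(-15/2) + (2/5)·(-15/2) + (1/5)·(-9/2) = -69/10.

(6/5, -69/10)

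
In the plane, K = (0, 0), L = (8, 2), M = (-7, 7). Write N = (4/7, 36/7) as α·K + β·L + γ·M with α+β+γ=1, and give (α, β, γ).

(-1/7, 4/7, 4/7)

Signed area of the reference triangle: [KLM] = ½·(0·(2−7) + 8·(7−0) + (-7)·(0−2)) = ½·(0 + 56 + 14) = 35.
[NLM] = ½·((4/7)·(2−7) + 8·(7−(36/7)) + (-7)·(36/7−2)) = ½·(-20/7 + 104/7 − 22) = -5, so the K-coordinate is (-5)/35 = -1/7.
[KNM] = ½·(0·(36/7−7) + (4/7)·(7−0) + (-7)·(0−(36/7))) = ½·(0 + 4 + 36) = 20, so the L-coordinate is 4/7.
[KLN] = ½·(0·(2−(36/7)) + 8·(36/7−0) + (4/7)·(0−2)) = ½·(0 + 288/7 − 8/7) = 20, so the M-coordinate is 4/7.
Check: -1/7 + 4/7 + 4/7 = 1.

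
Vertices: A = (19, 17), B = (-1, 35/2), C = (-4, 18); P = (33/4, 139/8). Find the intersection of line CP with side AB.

Barycentric coordinates of P with respect to ABC: (1/2, 1/4, 1/4).
On side AB the C-coordinate is zero; dropping P's C-weight 1/4 and renormalizing the remaining 1/2 : 1/4 gives weights 2/3, 1/3 on A, B.
Q = (2/3)·(19, 17) + (1/3)·(-1, 35/2) = (37/3, 103/6).

(37/3, 103/6)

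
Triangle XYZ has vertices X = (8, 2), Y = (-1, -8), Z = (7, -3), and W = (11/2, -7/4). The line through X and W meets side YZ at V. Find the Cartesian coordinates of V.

(3, -11/2)

Barycentric coordinates of W with respect to XYZ: (1/2, 1/4, 1/4).
On side YZ the X-coordinate is zero; dropping W's X-weight 1/2 and renormalizing the remaining 1/4 : 1/4 gives weights 1/2, 1/2 on Y, Z.
V = (1/2)·(-1, -8) + (1/2)·(7, -3) = (3, -11/2).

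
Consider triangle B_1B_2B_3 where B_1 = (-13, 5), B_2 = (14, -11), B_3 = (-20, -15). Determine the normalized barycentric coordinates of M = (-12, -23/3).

(1/3, 1/6, 1/2)

Signed area of the reference triangle: [B_1B_2B_3] = ½·((-13)·(-11−(-15)) + 14·(-15−5) + (-20)·(5−(-11))) = ½·(-52 − 280 − 320) = -326.
[MB_2B_3] = ½·((-12)·(-11−(-15)) + 14·(-15−(-23/3)) + (-20)·(-23/3−(-11))) = ½·(-48 − 308/3 − 200/3) = -326/3, so the B_1-coordinate is (-326/3)/(-326) = 1/3.
[B_1MB_3] = ½·((-13)·(-23/3−(-15)) + (-12)·(-15−5) + (-20)·(5−(-23/3))) = ½·(-286/3 + 240 − 760/3) = -163/3, so the B_2-coordinate is 1/6.
[B_1B_2M] = ½·((-13)·(-11−(-23/3)) + 14·(-23/3−5) + (-12)·(5−(-11))) = ½·(130/3 − 532/3 − 192) = -163, so the B_3-coordinate is 1/2.
Check: 1/3 + 1/6 + 1/2 = 1.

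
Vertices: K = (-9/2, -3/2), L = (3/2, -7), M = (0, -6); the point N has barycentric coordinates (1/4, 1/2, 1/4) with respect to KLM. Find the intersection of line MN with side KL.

(-1/2, -31/6)

Line MN meets KL where the M-coordinate vanishes; zeroing N's M-weight and renormalizing leaves K, L-weights 1/4 : 1/2 → (1/3, 2/3).
So J = (1/3)·K + (2/3)·L = (-1/2, -31/6).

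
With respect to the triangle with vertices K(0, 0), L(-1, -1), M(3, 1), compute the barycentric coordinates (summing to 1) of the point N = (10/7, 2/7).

Signed area of the reference triangle: [KLM] = ½·(0·(-1−1) + (-1)·(1−0) + 3·(0−(-1))) = ½·(0 − 1 + 3) = 1.
[NLM] = ½·((10/7)·(-1−1) + (-1)·(1−(2/7)) + 3·(2/7−(-1))) = ½·(-20/7 − 5/7 + 27/7) = 1/7, so the K-coordinate is (1/7)/1 = 1/7.
[KNM] = ½·(0·(2/7−1) + (10/7)·(1−0) + 3·(0−(2/7))) = ½·(0 + 10/7 − 6/7) = 2/7, so the L-coordinate is 2/7.
[KLN] = ½·(0·(-1−(2/7)) + (-1)·(2/7−0) + (10/7)·(0−(-1))) = ½·(0 − 2/7 + 10/7) = 4/7, so the M-coordinate is 4/7.

(1/7, 2/7, 4/7)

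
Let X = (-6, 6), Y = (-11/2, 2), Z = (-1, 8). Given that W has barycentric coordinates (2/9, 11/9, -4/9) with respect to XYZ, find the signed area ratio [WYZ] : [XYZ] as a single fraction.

The signed ratio [WYZ]/[XYZ] equals the barycentric coordinate of W at vertex X, which is 2/9.

2/9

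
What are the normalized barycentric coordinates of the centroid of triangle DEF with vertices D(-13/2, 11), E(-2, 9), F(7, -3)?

The centroid is the average of the vertices, so each weight is 1/3.

(1/3, 1/3, 1/3)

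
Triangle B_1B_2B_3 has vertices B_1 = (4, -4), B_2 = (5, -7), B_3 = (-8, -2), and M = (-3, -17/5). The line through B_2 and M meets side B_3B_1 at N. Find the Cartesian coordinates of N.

(-5, -5/2)

Barycentric coordinates of M with respect to B_1B_2B_3: (1/5, 1/5, 3/5).
On side B_3B_1 the B_2-coordinate is zero; dropping M's B_2-weight 1/5 and renormalizing the remaining 3/5 : 1/5 gives weights 3/4, 1/4 on B_3, B_1.
N = (3/4)·(-8, -2) + (1/4)·(4, -4) = (-5, -5/2).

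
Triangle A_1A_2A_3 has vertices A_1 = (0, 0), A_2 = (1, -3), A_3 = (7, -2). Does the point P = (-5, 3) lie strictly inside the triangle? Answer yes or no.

no

Barycentric coordinates of P: (42/19, -11/19, -12/19).
The three coordinates are positive, negative, negative; a point is interior exactly when all three are positive.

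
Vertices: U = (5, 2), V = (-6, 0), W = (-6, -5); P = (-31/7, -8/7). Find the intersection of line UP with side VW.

Barycentric coordinates of P with respect to UVW: (1/7, 4/7, 2/7).
On side VW the U-coordinate is zero; dropping P's U-weight 1/7 and renormalizing the remaining 4/7 : 2/7 gives weights 2/3, 1/3 on V, W.
Q = (2/3)·(-6, 0) + (1/3)·(-6, -5) = (-6, -5/3).

(-6, -5/3)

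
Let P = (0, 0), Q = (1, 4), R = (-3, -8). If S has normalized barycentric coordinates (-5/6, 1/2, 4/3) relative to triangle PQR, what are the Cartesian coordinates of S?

S = (-5/6)·P + (1/2)·Q + (4/3)·R.
x-coordinate: (-5/6)·0 + (1/2)·1 + (4/3)·(-3) = -7/2.
y-coordinate: (-5/6)·0 + (1/2)·4 + (4/3)·(-8) = -26/3.

(-7/2, -26/3)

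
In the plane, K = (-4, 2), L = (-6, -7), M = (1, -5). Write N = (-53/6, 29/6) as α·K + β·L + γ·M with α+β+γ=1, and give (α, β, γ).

(3/2, 1/3, -5/6)

Signed area of the reference triangle: [KLM] = ½·((-4)·(-7−(-5)) + (-6)·(-5−2) + 1·(2−(-7))) = ½·(8 + 42 + 9) = 59/2.
[NLM] = ½·((-53/6)·(-7−(-5)) + (-6)·(-5−(29/6)) + 1·(29/6−(-7))) = ½·(53/3 + 59 + 71/6) = 177/4, so the K-coordinate is (177/4)/(59/2) = 3/2.
[KNM] = ½·((-4)·(29/6−(-5)) + (-53/6)·(-5−2) + 1·(2−(29/6))) = ½·(-118/3 + 371/6 − 17/6) = 59/6, so the L-coordinate is 1/3.
[KLN] = ½·((-4)·(-7−(29/6)) + (-6)·(29/6−2) + (-53/6)·(2−(-7))) = ½·(142/3 − 17 − 159/2) = -295/12, so the M-coordinate is -5/6.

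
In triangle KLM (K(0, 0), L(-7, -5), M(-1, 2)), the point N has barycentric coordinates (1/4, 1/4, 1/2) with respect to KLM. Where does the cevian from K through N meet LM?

(-3, -1/3)

Line KN meets LM where the K-coordinate vanishes; zeroing N's K-weight and renormalizing leaves L, M-weights 1/4 : 1/2 → (1/3, 2/3).
So J = (1/3)·L + (2/3)·M = (-3, -1/3).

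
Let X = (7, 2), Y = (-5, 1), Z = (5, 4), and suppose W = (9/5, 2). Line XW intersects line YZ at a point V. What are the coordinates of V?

(-5/3, 2)

Barycentric coordinates of W with respect to XYZ: (2/5, 2/5, 1/5).
On side YZ the X-coordinate is zero; dropping W's X-weight 2/5 and renormalizing the remaining 2/5 : 1/5 gives weights 2/3, 1/3 on Y, Z.
V = (2/3)·(-5, 1) + (1/3)·(5, 4) = (-5/3, 2).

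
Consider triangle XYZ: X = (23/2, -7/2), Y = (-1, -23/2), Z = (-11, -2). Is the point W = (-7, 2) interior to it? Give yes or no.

Barycentric coordinates of W: (104/265, -128/265, 289/265).
The three coordinates are positive, negative, positive; a point is interior exactly when all three are positive.

no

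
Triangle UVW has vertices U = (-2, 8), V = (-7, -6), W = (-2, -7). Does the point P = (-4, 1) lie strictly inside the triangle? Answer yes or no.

yes

Barycentric coordinates of P: (38/75, 2/5, 7/75).
The three coordinates are positive, positive, positive; a point is interior exactly when all three are positive.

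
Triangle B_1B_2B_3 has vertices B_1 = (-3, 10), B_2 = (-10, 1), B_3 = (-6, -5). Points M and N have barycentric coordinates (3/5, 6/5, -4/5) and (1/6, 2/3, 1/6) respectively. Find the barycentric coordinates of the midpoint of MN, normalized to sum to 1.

Since both coordinate triples sum to 1, the midpoint's barycentrics are the componentwise average.
(3/5+1/6)/2 = 23/60; similarly 14/15 and -19/60.

(23/60, 14/15, -19/60)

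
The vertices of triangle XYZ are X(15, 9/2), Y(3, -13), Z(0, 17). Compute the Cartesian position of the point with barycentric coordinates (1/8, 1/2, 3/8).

(27/8, 7/16)

W = (1/8)·X + (1/2)·Y + (3/8)·Z.
x-coordinate: (1/8)·15 + (1/2)·3 + (3/8)·0 = 27/8.
y-coordinate: (1/8)·(9/2) + (1/2)·(-13) + (3/8)·17 = 7/16.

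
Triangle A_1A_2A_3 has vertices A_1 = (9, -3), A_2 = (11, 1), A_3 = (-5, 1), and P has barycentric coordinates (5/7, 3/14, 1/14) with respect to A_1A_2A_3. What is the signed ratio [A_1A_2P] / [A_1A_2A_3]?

1/14

The signed ratio [A_1A_2P]/[A_1A_2A_3] equals the barycentric coordinate of P at vertex A_3, which is 1/14.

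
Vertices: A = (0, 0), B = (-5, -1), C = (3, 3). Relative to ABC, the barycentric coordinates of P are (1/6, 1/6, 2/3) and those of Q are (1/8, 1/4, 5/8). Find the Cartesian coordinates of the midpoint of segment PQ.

(43/48, 83/48)

Barycentric coordinates of the midpoint are the average: (7/48, 5/24, 31/48).
Converting: (7/48)·A + (5/24)·B + (31/48)·C = (43/48, 83/48).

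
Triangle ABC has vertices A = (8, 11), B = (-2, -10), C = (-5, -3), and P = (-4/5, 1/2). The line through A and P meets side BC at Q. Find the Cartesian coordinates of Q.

Barycentric coordinates of P with respect to ABC: (3/10, 1/10, 3/5).
On side BC the A-coordinate is zero; dropping P's A-weight 3/10 and renormalizing the remaining 1/10 : 3/5 gives weights 1/7, 6/7 on B, C.
Q = (1/7)·(-2, -10) + (6/7)·(-5, -3) = (-32/7, -4).

(-32/7, -4)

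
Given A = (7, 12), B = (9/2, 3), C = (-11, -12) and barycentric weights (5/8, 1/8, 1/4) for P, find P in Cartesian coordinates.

(35/16, 39/8)

P = (5/8)·A + (1/8)·B + (1/4)·C.
x-coordinate: (5/8)·7 + (1/8)·(9/2) + (1/4)·(-11) = 35/16.
y-coordinate: (5/8)·12 + (1/8)·3 + (1/4)·(-12) = 39/8.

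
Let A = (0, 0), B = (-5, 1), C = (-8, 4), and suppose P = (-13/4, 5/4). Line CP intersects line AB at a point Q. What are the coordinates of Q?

Barycentric coordinates of P with respect to ABC: (1/2, 1/4, 1/4).
On side AB the C-coordinate is zero; dropping P's C-weight 1/4 and renormalizing the remaining 1/2 : 1/4 gives weights 2/3, 1/3 on A, B.
Q = (2/3)·(0, 0) + (1/3)·(-5, 1) = (-5/3, 1/3).

(-5/3, 1/3)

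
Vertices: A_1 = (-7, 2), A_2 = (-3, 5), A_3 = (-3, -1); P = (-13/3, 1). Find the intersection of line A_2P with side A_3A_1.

Barycentric coordinates of P with respect to A_1A_2A_3: (1/3, 1/6, 1/2).
On side A_3A_1 the A_2-coordinate is zero; dropping P's A_2-weight 1/6 and renormalizing the remaining 1/2 : 1/3 gives weights 3/5, 2/5 on A_3, A_1.
Q = (3/5)·(-3, -1) + (2/5)·(-7, 2) = (-23/5, 1/5).

(-23/5, 1/5)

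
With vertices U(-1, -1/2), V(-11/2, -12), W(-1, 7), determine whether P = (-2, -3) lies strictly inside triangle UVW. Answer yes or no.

Barycentric coordinates of P: (104/135, 2/9, 1/135).
The three coordinates are positive, positive, positive; a point is interior exactly when all three are positive.

yes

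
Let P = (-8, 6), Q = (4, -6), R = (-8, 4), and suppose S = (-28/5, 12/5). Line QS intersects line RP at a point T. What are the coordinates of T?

Barycentric coordinates of S with respect to PQR: (1/5, 1/5, 3/5).
On side RP the Q-coordinate is zero; dropping S's Q-weight 1/5 and renormalizing the remaining 3/5 : 1/5 gives weights 3/4, 1/4 on R, P.
T = (3/4)·(-8, 4) + (1/4)·(-8, 6) = (-8, 9/2).

(-8, 9/2)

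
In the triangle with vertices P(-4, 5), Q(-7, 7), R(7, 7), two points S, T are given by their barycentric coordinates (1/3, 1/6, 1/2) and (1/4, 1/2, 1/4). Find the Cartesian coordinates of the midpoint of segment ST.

(-7/8, 77/12)

Barycentric coordinates of the midpoint are the average: (7/24, 1/3, 3/8).
Converting: (7/24)·P + (1/3)·Q + (3/8)·R = (-7/8, 77/12).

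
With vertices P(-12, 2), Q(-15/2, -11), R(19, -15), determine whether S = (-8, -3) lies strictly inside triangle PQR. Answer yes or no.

Barycentric coordinates of S: (420/653, 174/653, 59/653).
The three coordinates are positive, positive, positive; a point is interior exactly when all three are positive.

yes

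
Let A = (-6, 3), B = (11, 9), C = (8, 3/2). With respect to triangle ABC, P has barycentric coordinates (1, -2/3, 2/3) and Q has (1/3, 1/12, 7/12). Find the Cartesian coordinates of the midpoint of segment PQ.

Barycentric coordinates of the midpoint are the average: (2/3, -7/24, 5/8).
Converting: (2/3)·A + (-7/24)·B + (5/8)·C = (-53/24, 5/16).

(-53/24, 5/16)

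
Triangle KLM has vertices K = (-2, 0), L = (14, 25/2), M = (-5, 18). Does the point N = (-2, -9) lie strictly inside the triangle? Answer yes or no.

Barycentric coordinates of N: (331/217, -18/217, -96/217).
The three coordinates are positive, negative, negative; a point is interior exactly when all three are positive.

no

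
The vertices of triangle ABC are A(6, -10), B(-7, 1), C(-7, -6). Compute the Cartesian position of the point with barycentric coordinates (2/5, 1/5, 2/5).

P = (2/5)·A + (1/5)·B + (2/5)·C.
x-coordinate: (2/5)·6 + (1/5)·(-7) + (2/5)·(-7) = -9/5.
y-coordinate: (2/5)·(-10) + (1/5)·1 + (2/5)·(-6) = -31/5.

(-9/5, -31/5)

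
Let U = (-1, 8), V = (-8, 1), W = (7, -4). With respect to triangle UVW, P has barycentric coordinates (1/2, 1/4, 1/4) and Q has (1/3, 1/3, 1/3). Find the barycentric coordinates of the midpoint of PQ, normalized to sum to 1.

Since both coordinate triples sum to 1, the midpoint's barycentrics are the componentwise average.
(1/2+1/3)/2 = 5/12; similarly 7/24 and 7/24.

(5/12, 7/24, 7/24)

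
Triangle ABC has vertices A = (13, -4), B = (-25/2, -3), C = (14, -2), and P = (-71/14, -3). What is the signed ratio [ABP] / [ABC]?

[ABC] = ½·(13·(-3−(-2)) + (-25/2)·(-2−(-4)) + 14·(-4−(-3))) = ½·(-13 − 25 − 14) = -26.
[ABP] = ½·(13·(-3−(-3)) + (-25/2)·(-3−(-4)) + (-71/14)·(-4−(-3))) = ½·(0 − 25/2 + 71/14) = -26/7, so the ratio is (-26/7)/(-26) = 1/7.

1/7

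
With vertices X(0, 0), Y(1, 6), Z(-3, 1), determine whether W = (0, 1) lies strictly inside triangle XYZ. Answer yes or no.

yes

Barycentric coordinates of W: (15/19, 3/19, 1/19).
The three coordinates are positive, positive, positive; a point is interior exactly when all three are positive.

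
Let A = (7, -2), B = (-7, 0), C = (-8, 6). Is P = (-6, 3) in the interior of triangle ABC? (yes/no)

yes

Barycentric coordinates of P: (9/82, 29/82, 22/41).
The three coordinates are positive, positive, positive; a point is interior exactly when all three are positive.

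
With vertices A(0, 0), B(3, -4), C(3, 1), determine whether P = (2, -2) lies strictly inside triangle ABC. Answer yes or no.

Barycentric coordinates of P: (1/3, 8/15, 2/15).
The three coordinates are positive, positive, positive; a point is interior exactly when all three are positive.

yes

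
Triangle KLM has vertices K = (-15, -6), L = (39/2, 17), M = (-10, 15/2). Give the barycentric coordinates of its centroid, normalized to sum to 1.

The centroid is the average of the vertices, so each weight is 1/3.

(1/3, 1/3, 1/3)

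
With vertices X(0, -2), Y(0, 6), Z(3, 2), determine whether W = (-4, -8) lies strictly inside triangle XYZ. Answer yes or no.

Barycentric coordinates of W: (29/12, -1/12, -4/3).
The three coordinates are positive, negative, negative; a point is interior exactly when all three are positive.

no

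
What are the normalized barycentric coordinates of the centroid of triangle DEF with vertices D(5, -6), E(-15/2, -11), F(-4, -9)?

(1/3, 1/3, 1/3)

The centroid is the average of the vertices, so each weight is 1/3.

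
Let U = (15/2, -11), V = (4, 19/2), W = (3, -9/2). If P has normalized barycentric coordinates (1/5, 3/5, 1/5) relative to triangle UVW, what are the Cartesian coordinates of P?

P = (1/5)·U + (3/5)·V + (1/5)·W.
x-coordinate: (1/5)·(15/2) + (3/5)·4 + (1/5)·3 = 9/2.
y-coordinate: (1/5)·(-11) + (3/5)·(19/2) + (1/5)·(-9/2) = 13/5.

(9/2, 13/5)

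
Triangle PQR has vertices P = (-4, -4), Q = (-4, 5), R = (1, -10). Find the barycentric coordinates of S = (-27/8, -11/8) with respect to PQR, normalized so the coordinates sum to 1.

Signed area of the reference triangle: [PQR] = ½·((-4)·(5−(-10)) + (-4)·(-10−(-4)) + 1·(-4−5)) = ½·(-60 + 24 − 9) = -45/2.
[SQR] = ½·((-27/8)·(5−(-10)) + (-4)·(-10−(-11/8)) + 1·(-11/8−5)) = ½·(-405/8 + 69/2 − 51/8) = -45/4, so the P-coordinate is (-45/4)/(-45/2) = 1/2.
[PSR] = ½·((-4)·(-11/8−(-10)) + (-27/8)·(-10−(-4)) + 1·(-4−(-11/8))) = ½·(-69/2 + 81/4 − 21/8) = -135/16, so the Q-coordinate is 3/8.
[PQS] = ½·((-4)·(5−(-11/8)) + (-4)·(-11/8−(-4)) + (-27/8)·(-4−5)) = ½·(-51/2 − 21/2 + 243/8) = -45/16, so the R-coordinate is 1/8.

(1/2, 3/8, 1/8)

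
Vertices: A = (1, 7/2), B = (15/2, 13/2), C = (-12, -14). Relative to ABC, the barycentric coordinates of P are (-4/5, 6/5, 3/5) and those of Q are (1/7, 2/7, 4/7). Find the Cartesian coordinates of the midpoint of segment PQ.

(-25/14, -633/140)

Barycentric coordinates of the midpoint are the average: (-23/70, 26/35, 41/70).
Converting: (-23/70)·A + (26/35)·B + (41/70)·C = (-25/14, -633/140).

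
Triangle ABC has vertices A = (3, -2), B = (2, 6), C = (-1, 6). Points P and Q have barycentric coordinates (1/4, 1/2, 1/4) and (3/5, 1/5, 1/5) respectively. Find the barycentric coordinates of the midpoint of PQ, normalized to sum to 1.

Since both coordinate triples sum to 1, the midpoint's barycentrics are the componentwise average.
(1/4+3/5)/2 = 17/40; similarly 7/20 and 9/40.

(17/40, 7/20, 9/40)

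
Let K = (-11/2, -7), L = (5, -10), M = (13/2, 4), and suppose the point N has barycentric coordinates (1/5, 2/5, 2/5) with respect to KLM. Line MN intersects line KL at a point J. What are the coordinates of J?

(3/2, -9)

Line MN meets KL where the M-coordinate vanishes; zeroing N's M-weight and renormalizing leaves K, L-weights 1/5 : 2/5 → (1/3, 2/3).
So J = (1/3)·K + (2/3)·L = (3/2, -9).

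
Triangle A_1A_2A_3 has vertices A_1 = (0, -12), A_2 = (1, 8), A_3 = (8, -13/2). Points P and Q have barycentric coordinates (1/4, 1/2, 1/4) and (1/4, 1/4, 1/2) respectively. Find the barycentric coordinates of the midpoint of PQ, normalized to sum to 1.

Since both coordinate triples sum to 1, the midpoint's barycentrics are the componentwise average.
(1/4+1/4)/2 = 1/4; similarly 3/8 and 3/8.

(1/4, 3/8, 3/8)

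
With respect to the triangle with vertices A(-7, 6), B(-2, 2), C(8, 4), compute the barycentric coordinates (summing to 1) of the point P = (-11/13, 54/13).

(5/13, 4/13, 4/13)

Signed area of the reference triangle: [ABC] = ½·((-7)·(2−4) + (-2)·(4−6) + 8·(6−2)) = ½·(14 + 4 + 32) = 25.
[PBC] = ½·((-11/13)·(2−4) + (-2)·(4−(54/13)) + 8·(54/13−2)) = ½·(22/13 + 4/13 + 224/13) = 125/13, so the A-coordinate is (125/13)/25 = 5/13.
[APC] = ½·((-7)·(54/13−4) + (-11/13)·(4−6) + 8·(6−(54/13))) = ½·(-14/13 + 22/13 + 192/13) = 100/13, so the B-coordinate is 4/13.
[ABP] = ½·((-7)·(2−(54/13)) + (-2)·(54/13−6) + (-11/13)·(6−2)) = ½·(196/13 + 48/13 − 44/13) = 100/13, so the C-coordinate is 4/13.
Check: 5/13 + 4/13 + 4/13 = 1.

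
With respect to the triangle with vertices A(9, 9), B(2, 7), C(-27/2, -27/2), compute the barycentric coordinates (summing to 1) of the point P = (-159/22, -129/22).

Signed area of the reference triangle: [ABC] = ½·(9·(7−(-27/2)) + 2·(-27/2−9) + (-27/2)·(9−7)) = ½·(369/2 − 45 − 27) = 225/4.
[PBC] = ½·((-159/22)·(7−(-27/2)) + 2·(-27/2−(-129/22)) + (-27/2)·(-129/22−7)) = ½·(-6519/44 − 168/11 + 7641/44) = 225/44, so the A-coordinate is (225/44)/(225/4) = 1/11.
[APC] = ½·(9·(-129/22−(-27/2)) + (-159/22)·(-27/2−9) + (-27/2)·(9−(-129/22))) = ½·(756/11 + 7155/44 − 8829/44) = 675/44, so the B-coordinate is 3/11.
[ABP] = ½·(9·(7−(-129/22)) + 2·(-129/22−9) + (-159/22)·(9−7)) = ½·(2547/22 − 327/11 − 159/11) = 1575/44, so the C-coordinate is 7/11.

(1/11, 3/11, 7/11)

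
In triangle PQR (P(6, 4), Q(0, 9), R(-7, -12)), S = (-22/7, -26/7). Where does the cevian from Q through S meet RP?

Barycentric coordinates of S with respect to PQR: (1/7, 2/7, 4/7).
On side RP the Q-coordinate is zero; dropping S's Q-weight 2/7 and renormalizing the remaining 4/7 : 1/7 gives weights 4/5, 1/5 on R, P.
T = (4/5)·(-7, -12) + (1/5)·(6, 4) = (-22/5, -44/5).

(-22/5, -44/5)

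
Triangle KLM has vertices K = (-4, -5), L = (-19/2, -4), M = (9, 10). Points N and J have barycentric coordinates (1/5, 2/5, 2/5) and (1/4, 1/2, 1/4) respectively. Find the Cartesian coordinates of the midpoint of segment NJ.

(-9/4, 13/40)

Barycentric coordinates of the midpoint are the average: (9/40, 9/20, 13/40).
Converting: (9/40)·K + (9/20)·L + (13/40)·M = (-9/4, 13/40).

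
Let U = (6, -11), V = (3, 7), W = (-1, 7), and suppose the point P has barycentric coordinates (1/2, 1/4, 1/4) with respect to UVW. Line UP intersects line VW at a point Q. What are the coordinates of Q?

(1, 7)

Line UP meets VW where the U-coordinate vanishes; zeroing P's U-weight and renormalizing leaves V, W-weights 1/4 : 1/4 → (1/2, 1/2).
So Q = (1/2)·V + (1/2)·W = (1, 7).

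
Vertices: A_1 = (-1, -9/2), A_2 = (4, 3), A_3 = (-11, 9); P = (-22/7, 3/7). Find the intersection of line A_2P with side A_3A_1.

Barycentric coordinates of P with respect to A_1A_2A_3: (4/7, 1/7, 2/7).
On side A_3A_1 the A_2-coordinate is zero; dropping P's A_2-weight 1/7 and renormalizing the remaining 2/7 : 4/7 gives weights 1/3, 2/3 on A_3, A_1.
Q = (1/3)·(-11, 9) + (2/3)·(-1, -9/2) = (-13/3, 0).

(-13/3, 0)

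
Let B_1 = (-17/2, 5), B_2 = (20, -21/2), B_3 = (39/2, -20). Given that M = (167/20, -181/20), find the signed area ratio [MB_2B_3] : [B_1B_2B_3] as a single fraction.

[B_1B_2B_3] = ½·((-17/2)·(-21/2−(-20)) + 20·(-20−5) + (39/2)·(5−(-21/2))) = ½·(-323/4 − 500 + 1209/4) = -557/4.
[MB_2B_3] = ½·((167/20)·(-21/2−(-20)) + 20·(-20−(-181/20)) + (39/2)·(-181/20−(-21/2))) = ½·(3173/40 − 219 + 1131/40) = -557/10, so the ratio is (-557/10)/(-557/4) = 2/5.

2/5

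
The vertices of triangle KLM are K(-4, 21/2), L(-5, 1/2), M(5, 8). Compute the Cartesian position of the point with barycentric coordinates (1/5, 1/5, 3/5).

(6/5, 7)

N = (1/5)·K + (1/5)·L + (3/5)·M.
x-coordinate: (1/5)·(-4) + (1/5)·(-5) + (3/5)·5 = 6/5.
y-coordinate: (1/5)·(21/2) + (1/5)·(1/2) + (3/5)·8 = 7.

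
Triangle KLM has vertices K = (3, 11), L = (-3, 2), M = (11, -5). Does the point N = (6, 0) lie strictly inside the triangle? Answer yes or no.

yes

Barycentric coordinates of N: (5/24, 5/21, 31/56).
The three coordinates are positive, positive, positive; a point is interior exactly when all three are positive.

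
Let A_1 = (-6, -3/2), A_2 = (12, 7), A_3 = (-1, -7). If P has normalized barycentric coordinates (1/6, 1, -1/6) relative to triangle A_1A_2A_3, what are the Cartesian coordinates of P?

P = (1/6)·A_1 + 1·A_2 + (-1/6)·A_3.
x-coordinate: (1/6)·(-6) + 1·12 + (-1/6)·(-1) = 67/6.
y-coordinate: (1/6)·(-3/2) + 1·7 + (-1/6)·(-7) = 95/12.

(67/6, 95/12)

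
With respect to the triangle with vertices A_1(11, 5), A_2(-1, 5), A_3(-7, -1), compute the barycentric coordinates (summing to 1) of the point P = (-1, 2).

(1/4, 1/4, 1/2)

Signed area of the reference triangle: [A_1A_2A_3] = ½·(11·(5−(-1)) + (-1)·(-1−5) + (-7)·(5−5)) = ½·(66 + 6 + 0) = 36.
[PA_2A_3] = ½·((-1)·(5−(-1)) + (-1)·(-1−2) + (-7)·(2−5)) = ½·(-6 + 3 + 21) = 9, so the A_1-coordinate is 9/36 = 1/4.
[A_1PA_3] = ½·(11·(2−(-1)) + (-1)·(-1−5) + (-7)·(5−2)) = ½·(33 + 6 − 21) = 9, so the A_2-coordinate is 1/4.
[A_1A_2P] = ½·(11·(5−2) + (-1)·(2−5) + (-1)·(5−5)) = ½·(33 + 3 + 0) = 18, so the A_3-coordinate is 1/2.
Check: 1/4 + 1/4 + 1/2 = 1.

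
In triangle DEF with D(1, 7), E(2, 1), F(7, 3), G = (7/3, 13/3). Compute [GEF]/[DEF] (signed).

[DEF] = ½·(1·(1−3) + 2·(3−7) + 7·(7−1)) = ½·(-2 − 8 + 42) = 16.
[GEF] = ½·((7/3)·(1−3) + 2·(3−(13/3)) + 7·(13/3−1)) = ½·(-14/3 − 8/3 + 70/3) = 8, so the ratio is 8/16 = 1/2.

1/2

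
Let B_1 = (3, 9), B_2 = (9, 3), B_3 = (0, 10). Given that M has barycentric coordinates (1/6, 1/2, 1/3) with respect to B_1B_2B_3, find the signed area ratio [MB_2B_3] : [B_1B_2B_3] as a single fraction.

1/6

The signed ratio [MB_2B_3]/[B_1B_2B_3] equals the barycentric coordinate of M at vertex B_1, which is 1/6.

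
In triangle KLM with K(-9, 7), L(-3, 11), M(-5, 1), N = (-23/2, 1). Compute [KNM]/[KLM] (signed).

[KLM] = ½·((-9)·(11−1) + (-3)·(1−7) + (-5)·(7−11)) = ½·(-90 + 18 + 20) = -26.
[KNM] = ½·((-9)·(1−1) + (-23/2)·(1−7) + (-5)·(7−1)) = ½·(0 + 69 − 30) = 39/2, so the ratio is (39/2)/(-26) = -3/4.

-3/4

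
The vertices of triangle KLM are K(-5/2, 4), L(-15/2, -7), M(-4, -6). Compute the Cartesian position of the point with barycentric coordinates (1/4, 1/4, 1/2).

N = (1/4)·K + (1/4)·L + (1/2)·M.
x-coordinate: (1/4)·(-5/2) + (1/4)·(-15/2) + (1/2)·(-4) = -9/2.
y-coordinate: (1/4)·4 + (1/4)·(-7) + (1/2)·(-6) = -15/4.

(-9/2, -15/4)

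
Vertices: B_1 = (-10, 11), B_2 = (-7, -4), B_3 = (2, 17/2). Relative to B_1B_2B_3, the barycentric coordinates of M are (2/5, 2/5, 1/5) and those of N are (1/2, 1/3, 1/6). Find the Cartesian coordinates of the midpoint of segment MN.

(-67/10, 121/24)

Barycentric coordinates of the midpoint are the average: (9/20, 11/30, 11/60).
Converting: (9/20)·B_1 + (11/30)·B_2 + (11/60)·B_3 = (-67/10, 121/24).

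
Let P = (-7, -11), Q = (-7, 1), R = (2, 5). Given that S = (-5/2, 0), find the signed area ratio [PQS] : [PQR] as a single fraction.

[PQR] = ½·((-7)·(1−5) + (-7)·(5−(-11)) + 2·(-11−1)) = ½·(28 − 112 − 24) = -54.
[PQS] = ½·((-7)·(1−0) + (-7)·(0−(-11)) + (-5/2)·(-11−1)) = ½·(-7 − 77 + 30) = -27, so the ratio is (-27)/(-54) = 1/2.

1/2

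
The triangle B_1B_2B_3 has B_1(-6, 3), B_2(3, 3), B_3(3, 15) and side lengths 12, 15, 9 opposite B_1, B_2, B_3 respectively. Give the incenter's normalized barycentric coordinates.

The incenter has barycentric coordinates proportional to the opposite side lengths: (12 : 15 : 9).
Normalizing by 12+15+9 = 36 gives (1/3, 5/12, 1/4).

(1/3, 5/12, 1/4)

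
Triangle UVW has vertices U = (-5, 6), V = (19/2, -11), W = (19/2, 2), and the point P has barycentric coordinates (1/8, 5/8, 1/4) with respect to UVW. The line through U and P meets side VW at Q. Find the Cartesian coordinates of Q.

Line UP meets VW where the U-coordinate vanishes; zeroing P's U-weight and renormalizing leaves V, W-weights 5/8 : 1/4 → (5/7, 2/7).
So Q = (5/7)·V + (2/7)·W = (19/2, -51/7).

(19/2, -51/7)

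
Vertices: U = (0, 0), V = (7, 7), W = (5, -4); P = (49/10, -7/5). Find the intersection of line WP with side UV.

Barycentric coordinates of P with respect to UVW: (1/10, 1/5, 7/10).
On side UV the W-coordinate is zero; dropping P's W-weight 7/10 and renormalizing the remaining 1/10 : 1/5 gives weights 1/3, 2/3 on U, V.
Q = (1/3)·(0, 0) + (2/3)·(7, 7) = (14/3, 14/3).

(14/3, 14/3)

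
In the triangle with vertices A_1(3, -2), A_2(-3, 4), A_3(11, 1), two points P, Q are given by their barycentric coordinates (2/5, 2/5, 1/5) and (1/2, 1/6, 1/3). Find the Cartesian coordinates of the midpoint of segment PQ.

Barycentric coordinates of the midpoint are the average: (9/20, 17/60, 4/15).
Converting: (9/20)·A_1 + (17/60)·A_2 + (4/15)·A_3 = (103/30, 1/2).

(103/30, 1/2)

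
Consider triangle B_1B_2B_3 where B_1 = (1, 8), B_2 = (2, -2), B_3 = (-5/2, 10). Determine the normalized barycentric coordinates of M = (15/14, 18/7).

(2/7, 4/7, 1/7)

Signed area of the reference triangle: [B_1B_2B_3] = ½·(1·(-2−10) + 2·(10−8) + (-5/2)·(8−(-2))) = ½·(-12 + 4 − 25) = -33/2.
[MB_2B_3] = ½·((15/14)·(-2−10) + 2·(10−(18/7)) + (-5/2)·(18/7−(-2))) = ½·(-90/7 + 104/7 − 80/7) = -33/7, so the B_1-coordinate is (-33/7)/(-33/2) = 2/7.
[B_1MB_3] = ½·(1·(18/7−10) + (15/14)·(10−8) + (-5/2)·(8−(18/7))) = ½·(-52/7 + 15/7 − 95/7) = -66/7, so the B_2-coordinate is 4/7.
[B_1B_2M] = ½·(1·(-2−(18/7)) + 2·(18/7−8) + (15/14)·(8−(-2))) = ½·(-32/7 − 76/7 + 75/7) = -33/14, so the B_3-coordinate is 1/7.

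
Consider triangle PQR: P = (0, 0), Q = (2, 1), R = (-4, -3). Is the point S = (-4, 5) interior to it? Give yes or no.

Barycentric coordinates of S: (24, -16, -7).
The three coordinates are positive, negative, negative; a point is interior exactly when all three are positive.

no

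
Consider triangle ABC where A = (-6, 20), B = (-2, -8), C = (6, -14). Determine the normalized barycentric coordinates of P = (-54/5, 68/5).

(3/5, 6/5, -4/5)

Signed area of the reference triangle: [ABC] = ½·((-6)·(-8−(-14)) + (-2)·(-14−20) + 6·(20−(-8))) = ½·(-36 + 68 + 168) = 100.
[PBC] = ½·((-54/5)·(-8−(-14)) + (-2)·(-14−(68/5)) + 6·(68/5−(-8))) = ½·(-324/5 + 276/5 + 648/5) = 60, so the A-coordinate is 60/100 = 3/5.
[APC] = ½·((-6)·(68/5−(-14)) + (-54/5)·(-14−20) + 6·(20−(68/5))) = ½·(-828/5 + 1836/5 + 192/5) = 120, so the B-coordinate is 6/5.
[ABP] = ½·((-6)·(-8−(68/5)) + (-2)·(68/5−20) + (-54/5)·(20−(-8))) = ½·(648/5 + 64/5 − 1512/5) = -80, so the C-coordinate is -4/5.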